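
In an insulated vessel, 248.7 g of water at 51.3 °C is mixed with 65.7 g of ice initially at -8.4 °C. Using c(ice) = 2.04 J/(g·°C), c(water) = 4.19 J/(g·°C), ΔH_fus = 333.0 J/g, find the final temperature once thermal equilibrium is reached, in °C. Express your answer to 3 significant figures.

Heat to bring ice to 0 °C and melt it: q₁ = 65.7×2.04×8.4 + 65.7×333.0 = 23004 J
Heat the water can supply cooling to 0 °C: 248.7×4.19×51.3 = 53457.3 J > q₁, so all ice melts.
Energy balance: 248.7×4.19×(51.3 − T) = 23004 + 65.7×4.19×(T − 0)
1042.053(51.3 − T) = 23004 + 275.283 T
53457.3 − 23004 = 1317.336 T
T = 30453.3 / 1317.336 = 23.12 °C

T_f = 23.1 °C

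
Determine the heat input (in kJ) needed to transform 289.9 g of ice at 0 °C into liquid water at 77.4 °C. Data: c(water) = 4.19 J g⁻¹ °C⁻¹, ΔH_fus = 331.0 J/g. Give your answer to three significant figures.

q = 190 kJ

q1 (melt at 0 °C): 289.9 × 331.0 = 95957 J
q2 (heat water 0.0→77.4 °C): 289.9 × 4.19 × 77.4 = 94016 J
Total: 95957 + 94016 = 189973 J = 190 kJ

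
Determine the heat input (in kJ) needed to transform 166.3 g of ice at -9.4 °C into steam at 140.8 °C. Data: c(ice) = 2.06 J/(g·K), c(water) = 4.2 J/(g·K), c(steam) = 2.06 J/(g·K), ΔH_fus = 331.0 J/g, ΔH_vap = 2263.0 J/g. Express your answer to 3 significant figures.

q = 518 kJ

q1 (heat ice -9.4→0.0 °C): 166.3 × 2.06 × 9.4 = 3220 J
q2 (melt at 0 °C): 166.3 × 331.0 = 55045 J
q3 (heat water 0.0→100.0 °C): 166.3 × 4.2 × 100.0 = 69846 J
q4 (vaporize at 100 °C): 166.3 × 2263.0 = 376337 J
q5 (heat steam 100.0→140.8 °C): 166.3 × 2.06 × 40.8 = 13977 J
Total: 3220 + 55045 + 69846 + 376337 + 13977 = 518425 J = 518 kJ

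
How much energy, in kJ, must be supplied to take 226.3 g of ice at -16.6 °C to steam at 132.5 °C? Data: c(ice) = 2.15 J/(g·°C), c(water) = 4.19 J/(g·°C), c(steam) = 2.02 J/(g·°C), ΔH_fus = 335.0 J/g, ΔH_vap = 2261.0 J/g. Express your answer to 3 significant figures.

q = 705 kJ

q1 (heat ice -16.6→0.0 °C): 226.3 × 2.15 × 16.6 = 8077 J
q2 (melt at 0 °C): 226.3 × 335.0 = 75811 J
q3 (heat water 0.0→100.0 °C): 226.3 × 4.19 × 100.0 = 94820 J
q4 (vaporize at 100 °C): 226.3 × 2261.0 = 511664 J
q5 (heat steam 100.0→132.5 °C): 226.3 × 2.02 × 32.5 = 14857 J
Total: 8077 + 75811 + 94820 + 511664 + 14857 = 705229 J = 705 kJ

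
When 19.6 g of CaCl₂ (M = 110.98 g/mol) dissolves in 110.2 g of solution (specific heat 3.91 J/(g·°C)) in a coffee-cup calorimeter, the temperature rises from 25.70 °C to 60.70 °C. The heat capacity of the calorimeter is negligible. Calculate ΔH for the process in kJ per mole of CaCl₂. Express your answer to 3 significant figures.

ΔH = -85.4 kJ/mol

|ΔT| = |60.70 − 25.70| = 35.00 °C
|q_surr| = (110.2 × 3.91) × 35.00 = 430.882 × 35.00 = 15080 J
n(CaCl₂) = 19.6 / 110.98 = 0.1766 mol
Temperature rose, so q_rxn = −|q_surr| = -15.08 kJ
ΔH = q_rxn / n = -85.39 kJ/mol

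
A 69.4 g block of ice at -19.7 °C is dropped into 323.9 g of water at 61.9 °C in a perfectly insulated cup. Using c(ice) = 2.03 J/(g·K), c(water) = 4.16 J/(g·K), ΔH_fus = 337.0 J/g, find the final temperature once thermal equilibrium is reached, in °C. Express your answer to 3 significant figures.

Heat to bring ice to 0 °C and melt it: q₁ = 69.4×2.03×19.7 + 69.4×337.0 = 26163 J
Heat the water can supply cooling to 0 °C: 323.9×4.16×61.9 = 83405.5 J > q₁, so all ice melts.
Energy balance: 323.9×4.16×(61.9 − T) = 26163 + 69.4×4.16×(T − 0)
1347.424(61.9 − T) = 26163 + 288.704 T
83405.5 − 26163 = 1636.128 T
T = 57242.5 / 1636.128 = 34.99 °C

T_f = 35.0 °C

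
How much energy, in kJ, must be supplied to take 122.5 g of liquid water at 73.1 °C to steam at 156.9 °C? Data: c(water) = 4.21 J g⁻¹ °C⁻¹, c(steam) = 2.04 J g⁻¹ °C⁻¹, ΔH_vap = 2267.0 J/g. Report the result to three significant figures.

q = 306 kJ

q1 (heat water 73.1→100.0 °C): 122.5 × 4.21 × 26.9 = 13873 J
q2 (vaporize at 100 °C): 122.5 × 2267.0 = 277708 J
q3 (heat steam 100.0→156.9 °C): 122.5 × 2.04 × 56.9 = 14219 J
Total: 13873 + 277708 + 14219 = 305800 J = 306 kJ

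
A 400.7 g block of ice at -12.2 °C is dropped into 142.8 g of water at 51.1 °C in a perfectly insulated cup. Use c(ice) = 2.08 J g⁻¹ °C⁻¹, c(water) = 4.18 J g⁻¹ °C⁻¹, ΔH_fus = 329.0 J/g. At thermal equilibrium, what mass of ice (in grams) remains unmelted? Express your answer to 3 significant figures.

Heat to warm all ice to 0 °C: 400.7×2.08×12.2 = 10168 J
Heat released by water cooling to 0 °C: 142.8×4.18×51.1 = 30502 J
30502 J < 10168 + 400.7×329.0 = 141998.3 J, so not all ice melts; final T = 0 °C.
Heat left for melting: 30502 − 10168 = 20334 J
Mass melted = 20334 / 329.0 = 61.81 g
Ice remaining = 400.7 − 61.81 = 338.89 g

m_ice remaining = 339 g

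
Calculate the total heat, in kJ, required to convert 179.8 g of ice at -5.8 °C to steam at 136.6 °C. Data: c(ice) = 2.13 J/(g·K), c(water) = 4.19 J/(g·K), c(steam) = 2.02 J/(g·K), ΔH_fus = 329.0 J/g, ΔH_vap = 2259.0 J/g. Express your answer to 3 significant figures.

q = 556 kJ

q1 (heat ice -5.8→0.0 °C): 179.8 × 2.13 × 5.8 = 2221 J
q2 (melt at 0 °C): 179.8 × 329.0 = 59154 J
q3 (heat water 0.0→100.0 °C): 179.8 × 4.19 × 100.0 = 75336 J
q4 (vaporize at 100 °C): 179.8 × 2259.0 = 406168 J
q5 (heat steam 100.0→136.6 °C): 179.8 × 2.02 × 36.6 = 13293 J
Total: 2221 + 59154 + 75336 + 406168 + 13293 = 556172 J = 556 kJ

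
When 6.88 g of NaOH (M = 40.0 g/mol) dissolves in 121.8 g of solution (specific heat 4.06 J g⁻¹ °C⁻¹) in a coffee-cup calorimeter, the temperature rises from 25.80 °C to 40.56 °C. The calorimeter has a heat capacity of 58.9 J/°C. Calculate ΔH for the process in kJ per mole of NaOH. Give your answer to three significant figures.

ΔH = -47.5 kJ/mol

|ΔT| = |40.56 − 25.80| = 14.76 °C
|q_surr| = (121.8 × 4.06 + 58.9) × 14.76 = 553.408 × 14.76 = 8168 J
n(NaOH) = 6.88 / 40.0 = 0.1720 mol
Temperature rose, so q_rxn = −|q_surr| = -8.168 kJ
ΔH = q_rxn / n = -47.49 kJ/mol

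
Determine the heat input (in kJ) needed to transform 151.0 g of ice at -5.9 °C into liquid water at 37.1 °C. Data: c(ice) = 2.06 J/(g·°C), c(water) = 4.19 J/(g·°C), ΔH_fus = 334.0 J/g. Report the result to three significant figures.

q1 (heat ice -5.9→0.0 °C): 151.0 × 2.06 × 5.9 = 1835 J
q2 (melt at 0 °C): 151.0 × 334.0 = 50434 J
q3 (heat water 0.0→37.1 °C): 151.0 × 4.19 × 37.1 = 23473 J
Total: 1835 + 50434 + 23473 = 75742 J = 75.7 kJ

q = 75.7 kJ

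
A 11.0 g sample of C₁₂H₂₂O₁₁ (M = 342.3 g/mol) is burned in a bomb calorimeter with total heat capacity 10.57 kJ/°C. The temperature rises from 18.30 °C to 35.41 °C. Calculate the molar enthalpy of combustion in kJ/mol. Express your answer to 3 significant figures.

ΔH = -5630 kJ/mol

ΔT = 35.41 − 18.30 = 17.11 °C
q_cal = C_cal × ΔT = 10.57 × 17.11 = 180.8527 kJ
n = 11.0 / 342.3 = 0.03214 mol
q_rxn = −q_cal = -180.8527 kJ
ΔH = -180.8527 / 0.03214 = -5627 kJ/mol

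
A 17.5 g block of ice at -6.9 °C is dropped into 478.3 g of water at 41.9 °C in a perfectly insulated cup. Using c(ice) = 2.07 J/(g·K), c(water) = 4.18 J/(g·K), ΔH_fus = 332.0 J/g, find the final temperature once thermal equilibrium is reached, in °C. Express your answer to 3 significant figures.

T_f = 37.5 °C

Heat to bring ice to 0 °C and melt it: q₁ = 17.5×2.07×6.9 + 17.5×332.0 = 6060.0 J
Heat the water can supply cooling to 0 °C: 478.3×4.18×41.9 = 83770.4 J > q₁, so all ice melts.
Energy balance: 478.3×4.18×(41.9 − T) = 6060.0 + 17.5×4.18×(T − 0)
1999.294(41.9 − T) = 6060.0 + 73.15 T
83770.4 − 6060.0 = 2072.444 T
T = 77710.4 / 2072.444 = 37.50 °C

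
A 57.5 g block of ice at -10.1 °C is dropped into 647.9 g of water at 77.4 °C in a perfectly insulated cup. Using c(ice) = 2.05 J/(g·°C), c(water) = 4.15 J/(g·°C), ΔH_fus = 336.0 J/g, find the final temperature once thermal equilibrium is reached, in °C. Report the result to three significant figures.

T_f = 64.1 °C

Heat to bring ice to 0 °C and melt it: q₁ = 57.5×2.05×10.1 + 57.5×336.0 = 20511 J
Heat the water can supply cooling to 0 °C: 647.9×4.15×77.4 = 208112 J > q₁, so all ice melts.
Energy balance: 647.9×4.15×(77.4 − T) = 20511 + 57.5×4.15×(T − 0)
2688.785(77.4 − T) = 20511 + 238.625 T
208112 − 20511 = 2927.410 T
T = 187601 / 2927.410 = 64.08 °C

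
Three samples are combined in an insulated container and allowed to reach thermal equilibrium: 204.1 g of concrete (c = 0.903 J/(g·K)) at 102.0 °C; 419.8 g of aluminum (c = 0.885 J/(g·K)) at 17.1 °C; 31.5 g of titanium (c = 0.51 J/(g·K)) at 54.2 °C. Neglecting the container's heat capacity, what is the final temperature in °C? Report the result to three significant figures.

T_f = 45.5 °C

Σ mᵢcᵢ(T − Tᵢ) = 0  ⇒  T = Σ mᵢcᵢTᵢ / Σ mᵢcᵢ
Σ mᵢcᵢ = 204.1×0.903 + 419.8×0.885 + 31.5×0.51 = 571.8903
Σ mᵢcᵢTᵢ = 184.3023×102.0 + 371.523×17.1 + 16.065×54.2 = 26023
T = 26023 / 571.8903 = 45.50 °C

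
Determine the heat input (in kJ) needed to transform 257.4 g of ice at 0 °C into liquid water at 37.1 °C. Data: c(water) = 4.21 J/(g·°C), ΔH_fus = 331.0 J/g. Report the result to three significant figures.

q1 (melt at 0 °C): 257.4 × 331.0 = 85199 J
q2 (heat water 0.0→37.1 °C): 257.4 × 4.21 × 37.1 = 40204 J
Total: 85199 + 40204 = 125403 J = 125 kJ

q = 125 kJ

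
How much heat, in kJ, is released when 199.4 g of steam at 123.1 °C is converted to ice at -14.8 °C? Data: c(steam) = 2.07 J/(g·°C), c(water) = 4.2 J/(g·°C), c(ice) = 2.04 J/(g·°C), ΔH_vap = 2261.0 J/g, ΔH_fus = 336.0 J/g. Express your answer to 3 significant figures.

q1 (cool steam 123.1→100 °C): 199.4 × 2.07 × 23.1 = 9535 J
q2 (condense at 100 °C): 199.4 × 2261.0 = 450843 J
q3 (cool water 100→0 °C): 199.4 × 4.2 × 100.0 = 83748 J
q4 (freeze at 0 °C): 199.4 × 336.0 = 66998 J
q5 (cool ice 0→-14.8 °C): 199.4 × 2.04 × 14.8 = 6020 J
Total: 9535 + 450843 + 83748 + 66998 + 6020 = 617144 J = 617 kJ

q = 617 kJ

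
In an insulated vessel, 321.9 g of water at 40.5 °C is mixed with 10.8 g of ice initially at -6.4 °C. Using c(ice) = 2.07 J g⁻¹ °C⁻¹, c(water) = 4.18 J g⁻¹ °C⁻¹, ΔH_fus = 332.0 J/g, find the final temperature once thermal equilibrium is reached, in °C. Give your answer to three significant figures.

Heat to bring ice to 0 °C and melt it: q₁ = 10.8×2.07×6.4 + 10.8×332.0 = 3728.7 J
Heat the water can supply cooling to 0 °C: 321.9×4.18×40.5 = 54494.5 J > q₁, so all ice melts.
Energy balance: 321.9×4.18×(40.5 − T) = 3728.7 + 10.8×4.18×(T − 0)
1345.542(40.5 − T) = 3728.7 + 45.144 T
54494.5 − 3728.7 = 1390.686 T
T = 50765.8 / 1390.686 = 36.50 °C

T_f = 36.5 °C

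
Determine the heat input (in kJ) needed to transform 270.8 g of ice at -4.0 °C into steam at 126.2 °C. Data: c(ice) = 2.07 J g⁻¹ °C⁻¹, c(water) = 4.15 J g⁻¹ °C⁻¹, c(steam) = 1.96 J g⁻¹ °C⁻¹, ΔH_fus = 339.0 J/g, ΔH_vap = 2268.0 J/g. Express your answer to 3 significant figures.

q1 (heat ice -4.0→0.0 °C): 270.8 × 2.07 × 4.0 = 2242 J
q2 (melt at 0 °C): 270.8 × 339.0 = 91801 J
q3 (heat water 0.0→100.0 °C): 270.8 × 4.15 × 100.0 = 112382 J
q4 (vaporize at 100 °C): 270.8 × 2268.0 = 614174 J
q5 (heat steam 100.0→126.2 °C): 270.8 × 1.96 × 26.2 = 13906 J
Total: 2242 + 91801 + 112382 + 614174 + 13906 = 834505 J = 835 kJ

q = 835 kJ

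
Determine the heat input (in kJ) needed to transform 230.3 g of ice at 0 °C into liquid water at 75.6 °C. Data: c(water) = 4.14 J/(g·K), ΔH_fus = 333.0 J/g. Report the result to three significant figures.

q1 (melt at 0 °C): 230.3 × 333.0 = 76690 J
q2 (heat water 0.0→75.6 °C): 230.3 × 4.14 × 75.6 = 72080 J
Total: 76690 + 72080 = 148770 J = 149 kJ

q = 149 kJ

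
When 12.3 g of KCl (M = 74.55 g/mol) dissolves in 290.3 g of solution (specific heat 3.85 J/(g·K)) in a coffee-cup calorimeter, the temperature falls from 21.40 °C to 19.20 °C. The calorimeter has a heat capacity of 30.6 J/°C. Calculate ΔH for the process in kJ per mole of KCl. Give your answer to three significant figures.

ΔH = 15.3 kJ/mol

|ΔT| = |19.20 − 21.40| = 2.20 °C
|q_surr| = (290.3 × 3.85 + 30.6) × 2.20 = 1148.255 × 2.20 = 2526 J
n(KCl) = 12.3 / 74.55 = 0.1650 mol
Temperature fell, so q_rxn = +|q_surr| = 2.526 kJ
ΔH = q_rxn / n = 15.31 kJ/mol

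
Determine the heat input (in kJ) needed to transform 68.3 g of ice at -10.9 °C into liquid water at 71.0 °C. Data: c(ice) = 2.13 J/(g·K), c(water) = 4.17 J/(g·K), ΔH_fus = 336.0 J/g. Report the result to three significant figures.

q = 44.8 kJ

q1 (heat ice -10.9→0.0 °C): 68.3 × 2.13 × 10.9 = 1586 J
q2 (melt at 0 °C): 68.3 × 336.0 = 22949 J
q3 (heat water 0.0→71.0 °C): 68.3 × 4.17 × 71.0 = 20222 J
Total: 1586 + 22949 + 20222 = 44757 J = 44.8 kJ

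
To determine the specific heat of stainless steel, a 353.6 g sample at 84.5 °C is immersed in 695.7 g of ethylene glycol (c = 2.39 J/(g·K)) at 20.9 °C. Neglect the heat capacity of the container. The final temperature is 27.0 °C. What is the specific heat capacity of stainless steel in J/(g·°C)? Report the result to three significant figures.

q_gained = (695.7 × 2.39) × (27.0 − 20.9) = 10140 J
q_lost = 353.6 × c × (84.5 − 27.0) = 20332 c
Set equal: c = 10140 / 20332 = 0.499 J/(g·°C)

c = 0.499 J/(g·°C)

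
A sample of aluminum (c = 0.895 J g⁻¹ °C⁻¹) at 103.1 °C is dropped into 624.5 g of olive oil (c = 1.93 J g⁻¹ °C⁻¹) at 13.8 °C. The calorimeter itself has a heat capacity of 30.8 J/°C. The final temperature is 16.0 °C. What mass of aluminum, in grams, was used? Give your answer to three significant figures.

m = 34.9 g

q_gained = (624.5 × 1.93 + 30.8) × (16.0 − 13.8) = 2719 J
q_lost = m × 0.895 × (103.1 − 16.0) = 77.9545 m
m = 2719 / 77.9545 = 34.9 g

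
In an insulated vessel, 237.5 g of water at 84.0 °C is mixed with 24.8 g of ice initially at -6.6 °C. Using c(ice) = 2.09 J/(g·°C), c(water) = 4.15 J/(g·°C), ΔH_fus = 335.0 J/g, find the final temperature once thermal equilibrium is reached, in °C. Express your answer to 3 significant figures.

T_f = 68.1 °C

Heat to bring ice to 0 °C and melt it: q₁ = 24.8×2.09×6.6 + 24.8×335.0 = 8650.1 J
Heat the water can supply cooling to 0 °C: 237.5×4.15×84.0 = 82792.5 J > q₁, so all ice melts.
Energy balance: 237.5×4.15×(84.0 − T) = 8650.1 + 24.8×4.15×(T − 0)
985.625(84.0 − T) = 8650.1 + 102.92 T
82792.5 − 8650.1 = 1088.545 T
T = 74142.4 / 1088.545 = 68.11 °C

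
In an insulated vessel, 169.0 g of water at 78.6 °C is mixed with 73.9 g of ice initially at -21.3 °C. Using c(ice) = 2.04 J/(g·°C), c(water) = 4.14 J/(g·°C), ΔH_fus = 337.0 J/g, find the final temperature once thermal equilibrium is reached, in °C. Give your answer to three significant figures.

Heat to bring ice to 0 °C and melt it: q₁ = 73.9×2.04×21.3 + 73.9×337.0 = 28115 J
Heat the water can supply cooling to 0 °C: 169.0×4.14×78.6 = 54993.3 J > q₁, so all ice melts.
Energy balance: 169.0×4.14×(78.6 − T) = 28115 + 73.9×4.14×(T − 0)
699.66(78.6 − T) = 28115 + 305.946 T
54993.3 − 28115 = 1005.606 T
T = 26878.3 / 1005.606 = 26.73 °C

T_f = 26.7 °C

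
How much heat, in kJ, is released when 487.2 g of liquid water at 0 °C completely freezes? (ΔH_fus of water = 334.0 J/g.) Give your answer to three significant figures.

q = 163 kJ

q = m × ΔH_fus = 487.2 × 334.0 = 162700 J = 163 kJ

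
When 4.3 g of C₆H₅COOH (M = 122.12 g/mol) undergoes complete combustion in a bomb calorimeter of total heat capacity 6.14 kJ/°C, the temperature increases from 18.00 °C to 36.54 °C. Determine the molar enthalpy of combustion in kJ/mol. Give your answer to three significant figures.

ΔH = -3230 kJ/mol

ΔT = 36.54 − 18.00 = 18.54 °C
q_cal = C_cal × ΔT = 6.14 × 18.54 = 113.8356 kJ
n = 4.3 / 122.12 = 0.03521 mol
q_rxn = −q_cal = -113.8356 kJ
ΔH = -113.8356 / 0.03521 = -3233 kJ/mol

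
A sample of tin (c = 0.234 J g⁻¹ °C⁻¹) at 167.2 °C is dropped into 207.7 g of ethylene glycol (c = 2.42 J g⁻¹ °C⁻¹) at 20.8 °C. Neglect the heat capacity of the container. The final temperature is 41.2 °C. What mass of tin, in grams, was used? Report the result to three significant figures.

m = 348 g

q_gained = (207.7 × 2.42) × (41.2 − 20.8) = 10250 J
q_lost = m × 0.234 × (167.2 − 41.2) = 29.484 m
m = 10250 / 29.484 = 348 g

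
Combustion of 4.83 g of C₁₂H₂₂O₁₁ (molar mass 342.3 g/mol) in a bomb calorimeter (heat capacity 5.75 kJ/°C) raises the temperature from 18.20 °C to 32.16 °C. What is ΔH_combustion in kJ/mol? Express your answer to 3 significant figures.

ΔH = -5690 kJ/mol

ΔT = 32.16 − 18.20 = 13.96 °C
q_cal = C_cal × ΔT = 5.75 × 13.96 = 80.27 kJ
n = 4.83 / 342.3 = 0.01411 mol
q_rxn = −q_cal = -80.27 kJ
ΔH = -80.27 / 0.01411 = -5689 kJ/mol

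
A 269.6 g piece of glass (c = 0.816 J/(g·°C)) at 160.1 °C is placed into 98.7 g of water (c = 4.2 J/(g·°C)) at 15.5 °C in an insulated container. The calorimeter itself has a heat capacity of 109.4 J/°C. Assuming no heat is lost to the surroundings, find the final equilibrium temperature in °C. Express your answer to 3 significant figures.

Heat lost by glass = heat gained by water + calorimeter.
(269.6)(0.816)(160.1 − T) = [(98.7)(4.2) + 109.4](T − 15.5)
219.9936 (160.1 − T) = 523.94 (T − 15.5)
35221 − 219.9936 T = 523.94 T − 8121.1
43342.1 = 743.9336 T
T = 58.26 °C

T_f = 58.3 °C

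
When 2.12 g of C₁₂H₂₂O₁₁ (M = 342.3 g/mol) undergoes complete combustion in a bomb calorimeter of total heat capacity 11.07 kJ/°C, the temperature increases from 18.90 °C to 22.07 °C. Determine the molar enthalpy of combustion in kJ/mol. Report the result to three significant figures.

ΔT = 22.07 − 18.90 = 3.17 °C
q_cal = C_cal × ΔT = 11.07 × 3.17 = 35.0919 kJ
n = 2.12 / 342.3 = 0.006193 mol
q_rxn = −q_cal = -35.0919 kJ
ΔH = -35.0919 / 0.006193 = -5666 kJ/mol

ΔH = -5670 kJ/mol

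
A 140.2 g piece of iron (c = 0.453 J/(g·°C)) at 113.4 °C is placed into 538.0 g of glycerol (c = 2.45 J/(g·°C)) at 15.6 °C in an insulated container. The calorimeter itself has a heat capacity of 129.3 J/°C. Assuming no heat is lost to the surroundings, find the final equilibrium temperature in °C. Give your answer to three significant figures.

T_f = 19.7 °C

Heat lost by iron = heat gained by glycerol + calorimeter.
(140.2)(0.453)(113.4 − T) = [(538.0)(2.45) + 129.3](T − 15.6)
63.5106 (113.4 − T) = 1447.4 (T − 15.6)
7202.1 − 63.5106 T = 1447.4 T − 22579
29781.1 = 1510.9106 T
T = 19.71 °C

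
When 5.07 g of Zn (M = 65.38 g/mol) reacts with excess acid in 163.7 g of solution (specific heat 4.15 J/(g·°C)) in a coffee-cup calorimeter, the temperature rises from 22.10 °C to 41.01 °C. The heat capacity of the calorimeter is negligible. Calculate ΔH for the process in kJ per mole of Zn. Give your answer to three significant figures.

ΔH = -166 kJ/mol

|ΔT| = |41.01 − 22.10| = 18.91 °C
|q_surr| = (163.7 × 4.15) × 18.91 = 679.355 × 18.91 = 12850 J
n(Zn) = 5.07 / 65.38 = 0.07755 mol
Temperature rose, so q_rxn = −|q_surr| = -12.85 kJ
ΔH = q_rxn / n = -165.7 kJ/mol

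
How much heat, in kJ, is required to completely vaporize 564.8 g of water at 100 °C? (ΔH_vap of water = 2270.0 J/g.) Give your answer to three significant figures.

q = 1280 kJ

q = m × ΔH_vap = 564.8 × 2270.0 = 1282000 J = 1280 kJ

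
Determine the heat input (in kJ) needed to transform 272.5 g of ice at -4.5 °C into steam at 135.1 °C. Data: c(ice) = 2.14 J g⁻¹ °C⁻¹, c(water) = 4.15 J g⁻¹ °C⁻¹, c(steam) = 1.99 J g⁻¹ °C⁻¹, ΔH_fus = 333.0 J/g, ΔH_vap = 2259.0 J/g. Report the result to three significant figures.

q = 841 kJ

q1 (heat ice -4.5→0.0 °C): 272.5 × 2.14 × 4.5 = 2624 J
q2 (melt at 0 °C): 272.5 × 333.0 = 90743 J
q3 (heat water 0.0→100.0 °C): 272.5 × 4.15 × 100.0 = 113088 J
q4 (vaporize at 100 °C): 272.5 × 2259.0 = 615578 J
q5 (heat steam 100.0→135.1 °C): 272.5 × 1.99 × 35.1 = 19034 J
Total: 2624 + 90743 + 113088 + 615578 + 19034 = 841067 J = 841 kJ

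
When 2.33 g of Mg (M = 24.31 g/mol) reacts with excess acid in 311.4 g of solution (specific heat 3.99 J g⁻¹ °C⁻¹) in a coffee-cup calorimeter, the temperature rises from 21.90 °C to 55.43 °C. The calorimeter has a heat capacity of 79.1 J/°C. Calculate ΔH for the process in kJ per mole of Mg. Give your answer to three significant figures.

|ΔT| = |55.43 − 21.90| = 33.53 °C
|q_surr| = (311.4 × 3.99 + 79.1) × 33.53 = 1321.586 × 33.53 = 44310 J
n(Mg) = 2.33 / 24.31 = 0.09585 mol
Temperature rose, so q_rxn = −|q_surr| = -44.31 kJ
ΔH = q_rxn / n = -462.3 kJ/mol

ΔH = -462 kJ/mol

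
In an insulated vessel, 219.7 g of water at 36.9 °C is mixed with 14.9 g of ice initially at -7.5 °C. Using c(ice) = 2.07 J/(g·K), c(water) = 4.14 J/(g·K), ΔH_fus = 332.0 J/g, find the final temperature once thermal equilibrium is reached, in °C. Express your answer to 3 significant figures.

T_f = 29.2 °C

Heat to bring ice to 0 °C and melt it: q₁ = 14.9×2.07×7.5 + 14.9×332.0 = 5178.1 J
Heat the water can supply cooling to 0 °C: 219.7×4.14×36.9 = 33562.7 J > q₁, so all ice melts.
Energy balance: 219.7×4.14×(36.9 − T) = 5178.1 + 14.9×4.14×(T − 0)
909.558(36.9 − T) = 5178.1 + 61.686 T
33562.7 − 5178.1 = 971.244 T
T = 28384.6 / 971.244 = 29.22 °C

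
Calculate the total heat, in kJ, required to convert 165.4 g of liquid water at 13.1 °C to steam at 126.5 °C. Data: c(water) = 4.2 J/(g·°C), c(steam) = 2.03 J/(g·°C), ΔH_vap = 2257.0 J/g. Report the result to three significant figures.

q1 (heat water 13.1→100.0 °C): 165.4 × 4.2 × 86.9 = 60368 J
q2 (vaporize at 100 °C): 165.4 × 2257.0 = 373308 J
q3 (heat steam 100.0→126.5 °C): 165.4 × 2.03 × 26.5 = 8898 J
Total: 60368 + 373308 + 8898 = 442574 J = 443 kJ

q = 443 kJ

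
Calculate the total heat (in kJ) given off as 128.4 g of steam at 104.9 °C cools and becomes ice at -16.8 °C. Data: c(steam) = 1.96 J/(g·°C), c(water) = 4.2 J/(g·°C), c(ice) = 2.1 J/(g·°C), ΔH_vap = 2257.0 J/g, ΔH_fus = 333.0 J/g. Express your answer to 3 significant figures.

q = 392 kJ

q1 (cool steam 104.9→100 °C): 128.4 × 1.96 × 4.9 = 1233 J
q2 (condense at 100 °C): 128.4 × 2257.0 = 289799 J
q3 (cool water 100→0 °C): 128.4 × 4.2 × 100.0 = 53928 J
q4 (freeze at 0 °C): 128.4 × 333.0 = 42757 J
q5 (cool ice 0→-16.8 °C): 128.4 × 2.1 × 16.8 = 4530 J
Total: 1233 + 289799 + 53928 + 42757 + 4530 = 392247 J = 392 kJ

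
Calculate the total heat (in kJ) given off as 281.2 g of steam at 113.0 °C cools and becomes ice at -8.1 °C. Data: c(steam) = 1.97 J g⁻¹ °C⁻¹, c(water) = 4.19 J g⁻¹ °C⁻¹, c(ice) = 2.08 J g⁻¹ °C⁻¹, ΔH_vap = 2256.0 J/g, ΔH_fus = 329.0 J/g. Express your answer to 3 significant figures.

q = 857 kJ

q1 (cool steam 113.0→100 °C): 281.2 × 1.97 × 13.0 = 7202 J
q2 (condense at 100 °C): 281.2 × 2256.0 = 634387 J
q3 (cool water 100→0 °C): 281.2 × 4.19 × 100.0 = 117823 J
q4 (freeze at 0 °C): 281.2 × 329.0 = 92515 J
q5 (cool ice 0→-8.1 °C): 281.2 × 2.08 × 8.1 = 4738 J
Total: 7202 + 634387 + 117823 + 92515 + 4738 = 856665 J = 857 kJ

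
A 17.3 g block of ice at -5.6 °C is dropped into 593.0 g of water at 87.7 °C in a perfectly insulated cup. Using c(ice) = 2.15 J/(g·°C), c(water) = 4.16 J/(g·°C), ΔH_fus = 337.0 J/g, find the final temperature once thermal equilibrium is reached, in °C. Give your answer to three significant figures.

Heat to bring ice to 0 °C and melt it: q₁ = 17.3×2.15×5.6 + 17.3×337.0 = 6038.4 J
Heat the water can supply cooling to 0 °C: 593.0×4.16×87.7 = 216345 J > q₁, so all ice melts.
Energy balance: 593.0×4.16×(87.7 − T) = 6038.4 + 17.3×4.16×(T − 0)
2466.88(87.7 − T) = 6038.4 + 71.968 T
216345 − 6038.4 = 2538.848 T
T = 210306.6 / 2538.848 = 82.84 °C

T_f = 82.8 °C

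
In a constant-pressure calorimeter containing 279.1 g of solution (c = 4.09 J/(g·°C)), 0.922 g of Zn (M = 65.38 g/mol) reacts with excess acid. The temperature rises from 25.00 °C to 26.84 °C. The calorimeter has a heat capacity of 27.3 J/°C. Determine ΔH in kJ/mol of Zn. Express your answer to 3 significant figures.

|ΔT| = |26.84 − 25.00| = 1.84 °C
|q_surr| = (279.1 × 4.09 + 27.3) × 1.84 = 1168.819 × 1.84 = 2151 J
n(Zn) = 0.922 / 65.38 = 0.01410 mol
Temperature rose, so q_rxn = −|q_surr| = -2.151 kJ
ΔH = q_rxn / n = -152.6 kJ/mol

ΔH = -153 kJ/mol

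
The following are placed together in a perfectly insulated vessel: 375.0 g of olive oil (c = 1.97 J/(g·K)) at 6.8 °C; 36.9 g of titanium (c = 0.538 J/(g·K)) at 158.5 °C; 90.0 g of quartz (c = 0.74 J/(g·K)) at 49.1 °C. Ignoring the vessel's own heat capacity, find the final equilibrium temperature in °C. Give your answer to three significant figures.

T_f = 13.9 °C

Σ mᵢcᵢ(T − Tᵢ) = 0  ⇒  T = Σ mᵢcᵢTᵢ / Σ mᵢcᵢ
Σ mᵢcᵢ = 375.0×1.97 + 36.9×0.538 + 90.0×0.74 = 825.2022
Σ mᵢcᵢTᵢ = 738.75×6.8 + 19.8522×158.5 + 66.6×49.1 = 11440
T = 11440 / 825.2022 = 13.86 °C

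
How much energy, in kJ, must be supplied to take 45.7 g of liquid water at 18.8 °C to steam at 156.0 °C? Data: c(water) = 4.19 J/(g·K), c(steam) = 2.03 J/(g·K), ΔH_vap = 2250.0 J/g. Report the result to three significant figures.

q1 (heat water 18.8→100.0 °C): 45.7 × 4.19 × 81.2 = 15548 J
q2 (vaporize at 100 °C): 45.7 × 2250.0 = 102825 J
q3 (heat steam 100.0→156.0 °C): 45.7 × 2.03 × 56.0 = 5195 J
Total: 15548 + 102825 + 5195 = 123568 J = 124 kJ

q = 124 kJ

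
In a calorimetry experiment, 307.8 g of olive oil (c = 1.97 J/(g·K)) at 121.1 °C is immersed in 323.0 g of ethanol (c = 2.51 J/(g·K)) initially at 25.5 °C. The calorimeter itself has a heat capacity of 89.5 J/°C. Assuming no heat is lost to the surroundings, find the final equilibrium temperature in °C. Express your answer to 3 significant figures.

T_f = 64.0 °C

Heat lost by olive oil = heat gained by ethanol + calorimeter.
(307.8)(1.97)(121.1 − T) = [(323.0)(2.51) + 89.5](T − 25.5)
606.366 (121.1 − T) = 900.23 (T − 25.5)
73431 − 606.366 T = 900.23 T − 22956
96387 = 1506.596 T
T = 63.98 °C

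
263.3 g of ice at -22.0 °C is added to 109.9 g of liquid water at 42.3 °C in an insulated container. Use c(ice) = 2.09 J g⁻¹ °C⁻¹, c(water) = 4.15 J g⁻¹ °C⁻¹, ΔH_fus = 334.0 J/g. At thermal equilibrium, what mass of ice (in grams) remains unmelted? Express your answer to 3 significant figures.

Heat to warm all ice to 0 °C: 263.3×2.09×22.0 = 12107 J
Heat released by water cooling to 0 °C: 109.9×4.15×42.3 = 19292 J
19292 J < 12107 + 263.3×334.0 = 100049.2 J, so not all ice melts; final T = 0 °C.
Heat left for melting: 19292 − 12107 = 7185 J
Mass melted = 7185 / 334.0 = 21.51 g
Ice remaining = 263.3 − 21.51 = 241.79 g

m_ice remaining = 242 g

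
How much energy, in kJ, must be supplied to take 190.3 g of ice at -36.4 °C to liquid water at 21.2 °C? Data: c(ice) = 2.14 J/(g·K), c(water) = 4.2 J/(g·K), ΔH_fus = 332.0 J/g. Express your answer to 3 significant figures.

q = 94.9 kJ

q1 (heat ice -36.4→0.0 °C): 190.3 × 2.14 × 36.4 = 14824 J
q2 (melt at 0 °C): 190.3 × 332.0 = 63180 J
q3 (heat water 0.0→21.2 °C): 190.3 × 4.2 × 21.2 = 16944 J
Total: 14824 + 63180 + 16944 = 94948 J = 94.9 kJ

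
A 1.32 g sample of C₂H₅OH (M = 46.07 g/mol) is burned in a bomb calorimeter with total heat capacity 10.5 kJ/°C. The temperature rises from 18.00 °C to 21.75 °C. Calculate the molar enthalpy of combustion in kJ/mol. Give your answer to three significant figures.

ΔT = 21.75 − 18.00 = 3.75 °C
q_cal = C_cal × ΔT = 10.5 × 3.75 = 39.375 kJ
n = 1.32 / 46.07 = 0.02865 mol
q_rxn = −q_cal = -39.375 kJ
ΔH = -39.375 / 0.02865 = -1374 kJ/mol

ΔH = -1370 kJ/mol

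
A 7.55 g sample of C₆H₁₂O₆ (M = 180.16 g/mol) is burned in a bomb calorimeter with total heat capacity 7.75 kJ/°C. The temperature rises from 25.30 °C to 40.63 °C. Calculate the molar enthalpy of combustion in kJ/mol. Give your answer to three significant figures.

ΔT = 40.63 − 25.30 = 15.33 °C
q_cal = C_cal × ΔT = 7.75 × 15.33 = 118.8075 kJ
n = 7.55 / 180.16 = 0.041907 mol
q_rxn = −q_cal = -118.8075 kJ
ΔH = -118.8075 / 0.041907 = -2835 kJ/mol

ΔH = -2840 kJ/mol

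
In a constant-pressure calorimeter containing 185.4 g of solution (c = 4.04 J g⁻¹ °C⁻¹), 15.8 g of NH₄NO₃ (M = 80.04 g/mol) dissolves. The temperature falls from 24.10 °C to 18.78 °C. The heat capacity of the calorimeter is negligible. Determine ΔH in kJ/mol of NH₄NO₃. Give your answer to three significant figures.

|ΔT| = |18.78 − 24.10| = 5.32 °C
|q_surr| = (185.4 × 4.04) × 5.32 = 749.016 × 5.32 = 3985 J
n(NH₄NO₃) = 15.8 / 80.04 = 0.1974 mol
Temperature fell, so q_rxn = +|q_surr| = 3.985 kJ
ΔH = q_rxn / n = 20.19 kJ/mol

ΔH = 20.2 kJ/mol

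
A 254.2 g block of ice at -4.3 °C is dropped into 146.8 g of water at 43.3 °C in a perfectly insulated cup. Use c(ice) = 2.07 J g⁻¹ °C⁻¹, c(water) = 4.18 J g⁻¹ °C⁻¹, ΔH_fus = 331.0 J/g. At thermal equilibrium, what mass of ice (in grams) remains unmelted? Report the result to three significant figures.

m_ice remaining = 181 g

Heat to warm all ice to 0 °C: 254.2×2.07×4.3 = 2262.6 J
Heat released by water cooling to 0 °C: 146.8×4.18×43.3 = 26570 J
26570 J < 2262.6 + 254.2×331.0 = 86402.8 J, so not all ice melts; final T = 0 °C.
Heat left for melting: 26570 − 2262.6 = 24307.4 J
Mass melted = 24307.4 / 331.0 = 73.44 g
Ice remaining = 254.2 − 73.44 = 180.76 g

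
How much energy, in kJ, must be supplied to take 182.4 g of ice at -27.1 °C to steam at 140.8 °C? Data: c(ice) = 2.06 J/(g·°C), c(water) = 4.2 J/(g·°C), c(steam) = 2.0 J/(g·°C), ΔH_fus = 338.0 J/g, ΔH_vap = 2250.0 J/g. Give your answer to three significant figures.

q = 574 kJ

q1 (heat ice -27.1→0.0 °C): 182.4 × 2.06 × 27.1 = 10183 J
q2 (melt at 0 °C): 182.4 × 338.0 = 61651 J
q3 (heat water 0.0→100.0 °C): 182.4 × 4.2 × 100.0 = 76608 J
q4 (vaporize at 100 °C): 182.4 × 2250.0 = 410400 J
q5 (heat steam 100.0→140.8 °C): 182.4 × 2.0 × 40.8 = 14884 J
Total: 10183 + 61651 + 76608 + 410400 + 14884 = 573726 J = 574 kJ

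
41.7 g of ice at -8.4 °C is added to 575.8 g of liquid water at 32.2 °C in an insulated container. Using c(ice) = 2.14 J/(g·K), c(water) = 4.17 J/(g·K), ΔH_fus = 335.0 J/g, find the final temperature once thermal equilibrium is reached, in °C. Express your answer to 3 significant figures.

Heat to bring ice to 0 °C and melt it: q₁ = 41.7×2.14×8.4 + 41.7×335.0 = 14719 J
Heat the water can supply cooling to 0 °C: 575.8×4.17×32.2 = 77315.0 J > q₁, so all ice melts.
Energy balance: 575.8×4.17×(32.2 − T) = 14719 + 41.7×4.17×(T − 0)
2401.086(32.2 − T) = 14719 + 173.889 T
77315.0 − 14719 = 2574.975 T
T = 62596.0 / 2574.975 = 24.31 °C

T_f = 24.3 °C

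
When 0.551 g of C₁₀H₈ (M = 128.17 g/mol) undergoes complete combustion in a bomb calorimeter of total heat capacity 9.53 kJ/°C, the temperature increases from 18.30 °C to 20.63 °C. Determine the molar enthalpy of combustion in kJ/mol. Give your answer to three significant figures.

ΔH = -5170 kJ/mol

ΔT = 20.63 − 18.30 = 2.33 °C
q_cal = C_cal × ΔT = 9.53 × 2.33 = 22.2049 kJ
n = 0.551 / 128.17 = 0.004299 mol
q_rxn = −q_cal = -22.2049 kJ
ΔH = -22.2049 / 0.004299 = -5165 kJ/mol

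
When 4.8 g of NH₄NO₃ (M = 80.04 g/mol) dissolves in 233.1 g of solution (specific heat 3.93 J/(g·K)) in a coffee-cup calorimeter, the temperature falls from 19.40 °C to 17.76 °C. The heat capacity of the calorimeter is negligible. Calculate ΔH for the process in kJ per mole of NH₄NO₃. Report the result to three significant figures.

|ΔT| = |17.76 − 19.40| = 1.64 °C
|q_surr| = (233.1 × 3.93) × 1.64 = 916.083 × 1.64 = 1502.4 J
n(NH₄NO₃) = 4.8 / 80.04 = 0.059970 mol
Temperature fell, so q_rxn = +|q_surr| = 1.5024 kJ
ΔH = q_rxn / n = 25.05 kJ/mol

ΔH = 25.1 kJ/mol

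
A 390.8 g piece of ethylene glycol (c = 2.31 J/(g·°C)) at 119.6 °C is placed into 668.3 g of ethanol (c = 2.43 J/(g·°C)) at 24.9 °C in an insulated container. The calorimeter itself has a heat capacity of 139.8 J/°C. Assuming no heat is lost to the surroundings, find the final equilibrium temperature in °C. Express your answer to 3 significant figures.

T_f = 57.0 °C

Heat lost by ethylene glycol = heat gained by ethanol + calorimeter.
(390.8)(2.31)(119.6 − T) = [(668.3)(2.43) + 139.8](T − 24.9)
902.748 (119.6 − T) = 1763.769 (T − 24.9)
107970 − 902.748 T = 1763.769 T − 43918
151888 = 2666.517 T
T = 56.96 °C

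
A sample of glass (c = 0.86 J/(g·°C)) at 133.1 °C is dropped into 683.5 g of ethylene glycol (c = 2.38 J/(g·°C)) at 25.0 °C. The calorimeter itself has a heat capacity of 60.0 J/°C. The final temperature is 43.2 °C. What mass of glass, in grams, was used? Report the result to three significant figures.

m = 397 g

q_gained = (683.5 × 2.38 + 60.0) × (43.2 − 25.0) = 30700 J
q_lost = m × 0.86 × (133.1 − 43.2) = 77.314 m
m = 30700 / 77.314 = 397 g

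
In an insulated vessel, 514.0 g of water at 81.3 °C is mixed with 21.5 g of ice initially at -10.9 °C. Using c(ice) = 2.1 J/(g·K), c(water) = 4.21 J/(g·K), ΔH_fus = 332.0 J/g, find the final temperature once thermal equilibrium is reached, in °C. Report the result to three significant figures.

Heat to bring ice to 0 °C and melt it: q₁ = 21.5×2.1×10.9 + 21.5×332.0 = 7630.1 J
Heat the water can supply cooling to 0 °C: 514.0×4.21×81.3 = 175928 J > q₁, so all ice melts.
Energy balance: 514.0×4.21×(81.3 − T) = 7630.1 + 21.5×4.21×(T − 0)
2163.94(81.3 − T) = 7630.1 + 90.515 T
175928 − 7630.1 = 2254.455 T
T = 168297.9 / 2254.455 = 74.65 °C

T_f = 74.7 °C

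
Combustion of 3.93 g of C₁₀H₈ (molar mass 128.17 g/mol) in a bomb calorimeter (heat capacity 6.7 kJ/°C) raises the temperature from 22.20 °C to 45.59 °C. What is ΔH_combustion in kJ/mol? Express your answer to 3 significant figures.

ΔT = 45.59 − 22.20 = 23.39 °C
q_cal = C_cal × ΔT = 6.7 × 23.39 = 156.713 kJ
n = 3.93 / 128.17 = 0.03066 mol
q_rxn = −q_cal = -156.713 kJ
ΔH = -156.713 / 0.03066 = -5111 kJ/mol

ΔH = -5110 kJ/mol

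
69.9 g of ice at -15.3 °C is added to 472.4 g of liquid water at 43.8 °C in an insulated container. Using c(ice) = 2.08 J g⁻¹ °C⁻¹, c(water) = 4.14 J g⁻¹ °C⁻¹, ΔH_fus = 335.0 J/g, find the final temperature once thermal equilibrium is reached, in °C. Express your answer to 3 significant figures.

Heat to bring ice to 0 °C and melt it: q₁ = 69.9×2.08×15.3 + 69.9×335.0 = 25641 J
Heat the water can supply cooling to 0 °C: 472.4×4.14×43.8 = 85661.2 J > q₁, so all ice melts.
Energy balance: 472.4×4.14×(43.8 − T) = 25641 + 69.9×4.14×(T − 0)
1955.736(43.8 − T) = 25641 + 289.386 T
85661.2 − 25641 = 2245.122 T
T = 60020.2 / 2245.122 = 26.73 °C

T_f = 26.7 °C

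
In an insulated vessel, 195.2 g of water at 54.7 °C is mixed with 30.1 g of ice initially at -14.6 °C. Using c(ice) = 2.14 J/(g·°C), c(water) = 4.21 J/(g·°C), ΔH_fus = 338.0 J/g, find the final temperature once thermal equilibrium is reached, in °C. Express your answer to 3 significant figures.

T_f = 35.7 °C

Heat to bring ice to 0 °C and melt it: q₁ = 30.1×2.14×14.6 + 30.1×338.0 = 11114 J
Heat the water can supply cooling to 0 °C: 195.2×4.21×54.7 = 44952.0 J > q₁, so all ice melts.
Energy balance: 195.2×4.21×(54.7 − T) = 11114 + 30.1×4.21×(T − 0)
821.792(54.7 − T) = 11114 + 126.721 T
44952.0 − 11114 = 948.513 T
T = 33838.0 / 948.513 = 35.67 °C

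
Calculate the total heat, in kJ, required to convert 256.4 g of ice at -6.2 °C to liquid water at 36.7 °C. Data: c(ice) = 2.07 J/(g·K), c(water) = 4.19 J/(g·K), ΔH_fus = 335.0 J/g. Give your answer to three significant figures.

q1 (heat ice -6.2→0.0 °C): 256.4 × 2.07 × 6.2 = 3291 J
q2 (melt at 0 °C): 256.4 × 335.0 = 85894 J
q3 (heat water 0.0→36.7 °C): 256.4 × 4.19 × 36.7 = 39427 J
Total: 3291 + 85894 + 39427 = 128612 J = 129 kJ

q = 129 kJ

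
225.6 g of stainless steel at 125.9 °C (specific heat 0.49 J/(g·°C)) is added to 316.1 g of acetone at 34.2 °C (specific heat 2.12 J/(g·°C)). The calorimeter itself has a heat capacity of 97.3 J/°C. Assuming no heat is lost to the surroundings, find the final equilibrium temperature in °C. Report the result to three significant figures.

T_f = 45.7 °C

Heat lost by stainless steel = heat gained by acetone + calorimeter.
(225.6)(0.49)(125.9 − T) = [(316.1)(2.12) + 97.3](T − 34.2)
110.544 (125.9 − T) = 767.432 (T − 34.2)
13917 − 110.544 T = 767.432 T − 26246
40163 = 877.976 T
T = 45.74 °C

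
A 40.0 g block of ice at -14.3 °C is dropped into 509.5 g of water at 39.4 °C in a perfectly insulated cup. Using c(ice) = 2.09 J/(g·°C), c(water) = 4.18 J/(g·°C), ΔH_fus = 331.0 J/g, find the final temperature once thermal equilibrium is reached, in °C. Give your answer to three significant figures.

Heat to bring ice to 0 °C and melt it: q₁ = 40.0×2.09×14.3 + 40.0×331.0 = 14435 J
Heat the water can supply cooling to 0 °C: 509.5×4.18×39.4 = 83910.6 J > q₁, so all ice melts.
Energy balance: 509.5×4.18×(39.4 − T) = 14435 + 40.0×4.18×(T − 0)
2129.71(39.4 − T) = 14435 + 167.2 T
83910.6 − 14435 = 2296.91 T
T = 69475.6 / 2296.91 = 30.247 °C

T_f = 30.2 °C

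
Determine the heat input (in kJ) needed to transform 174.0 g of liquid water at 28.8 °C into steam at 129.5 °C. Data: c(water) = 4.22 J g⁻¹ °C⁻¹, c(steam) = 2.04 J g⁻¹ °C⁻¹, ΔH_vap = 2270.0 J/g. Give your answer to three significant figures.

q = 458 kJ

q1 (heat water 28.8→100.0 °C): 174.0 × 4.22 × 71.2 = 52281 J
q2 (vaporize at 100 °C): 174.0 × 2270.0 = 394980 J
q3 (heat steam 100.0→129.5 °C): 174.0 × 2.04 × 29.5 = 10471 J
Total: 52281 + 394980 + 10471 = 457732 J = 458 kJ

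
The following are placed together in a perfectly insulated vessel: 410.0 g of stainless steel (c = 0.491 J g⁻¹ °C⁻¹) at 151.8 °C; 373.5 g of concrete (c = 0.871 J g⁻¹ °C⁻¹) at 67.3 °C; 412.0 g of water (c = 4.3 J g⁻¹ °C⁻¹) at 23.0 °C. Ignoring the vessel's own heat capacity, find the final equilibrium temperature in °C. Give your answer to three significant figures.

Σ mᵢcᵢ(T − Tᵢ) = 0  ⇒  T = Σ mᵢcᵢTᵢ / Σ mᵢcᵢ
Σ mᵢcᵢ = 410.0×0.491 + 373.5×0.871 + 412.0×4.3 = 2298.2285
Σ mᵢcᵢTᵢ = 201.31×151.8 + 325.3185×67.3 + 1771.6×23.0 = 93200
T = 93200 / 2298.2285 = 40.55 °C

T_f = 40.6 °C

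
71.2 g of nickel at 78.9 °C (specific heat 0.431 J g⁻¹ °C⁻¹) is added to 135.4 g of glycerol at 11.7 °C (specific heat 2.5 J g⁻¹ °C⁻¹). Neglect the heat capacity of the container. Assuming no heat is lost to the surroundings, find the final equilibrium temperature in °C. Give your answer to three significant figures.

T_f = 17.3 °C

Heat lost by nickel = heat gained by glycerol.
(71.2)(0.431)(78.9 − T) = (135.4)(2.5)(T − 11.7)
30.6872 (78.9 − T) = 338.5 (T − 11.7)
2421.2 − 30.6872 T = 338.5 T − 3960.5
6381.7 = 369.1872 T
T = 17.29 °C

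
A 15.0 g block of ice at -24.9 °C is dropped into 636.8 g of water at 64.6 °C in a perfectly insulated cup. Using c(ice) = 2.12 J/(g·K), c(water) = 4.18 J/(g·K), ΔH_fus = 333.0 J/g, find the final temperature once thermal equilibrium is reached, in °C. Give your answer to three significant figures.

T_f = 61.0 °C

Heat to bring ice to 0 °C and melt it: q₁ = 15.0×2.12×24.9 + 15.0×333.0 = 5786.8 J
Heat the water can supply cooling to 0 °C: 636.8×4.18×64.6 = 171954 J > q₁, so all ice melts.
Energy balance: 636.8×4.18×(64.6 − T) = 5786.8 + 15.0×4.18×(T − 0)
2661.824(64.6 − T) = 5786.8 + 62.7 T
171954 − 5786.8 = 2724.524 T
T = 166167.2 / 2724.524 = 60.99 °C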